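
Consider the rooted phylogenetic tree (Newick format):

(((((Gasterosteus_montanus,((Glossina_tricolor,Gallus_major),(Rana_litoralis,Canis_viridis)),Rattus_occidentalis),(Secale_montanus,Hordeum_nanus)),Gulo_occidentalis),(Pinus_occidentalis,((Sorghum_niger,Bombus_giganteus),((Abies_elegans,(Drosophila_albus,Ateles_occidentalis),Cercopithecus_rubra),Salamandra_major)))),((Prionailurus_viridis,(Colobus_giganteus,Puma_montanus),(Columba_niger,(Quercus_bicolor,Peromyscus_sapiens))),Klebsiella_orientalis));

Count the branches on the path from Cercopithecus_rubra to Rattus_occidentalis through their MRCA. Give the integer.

9

The MRCA of Cercopithecus_rubra and Rattus_occidentalis is the node subtending ((((Gasterosteus_montanus,((Glossina_tricolor,Gallus_major),(Rana_litoralis,Canis_viridis)),Rattus_occidentalis),(Secale_montanus,Hordeum_nanus)),Gulo_occidentalis),(Pinus_occidentalis,((Sorghum_niger,Bombus_giganteus),((Abies_elegans,(Drosophila_albus,Ateles_occidentalis),Cercopithecus_rubra),Salamandra_major)))).
From Cercopithecus_rubra up to that node: 5 branches. From Rattus_occidentalis up to the same node: 4 branches. Total: 5 + 4 = 9.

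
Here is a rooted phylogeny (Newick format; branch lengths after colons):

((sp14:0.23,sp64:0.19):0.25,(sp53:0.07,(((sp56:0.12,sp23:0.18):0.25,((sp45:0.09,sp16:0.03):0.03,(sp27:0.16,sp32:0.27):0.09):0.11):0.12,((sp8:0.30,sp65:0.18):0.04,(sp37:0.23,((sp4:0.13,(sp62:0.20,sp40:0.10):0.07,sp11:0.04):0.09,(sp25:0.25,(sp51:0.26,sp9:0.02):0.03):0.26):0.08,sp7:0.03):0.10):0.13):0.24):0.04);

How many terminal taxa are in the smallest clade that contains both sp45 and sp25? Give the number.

The MRCA of sp45 and sp25 is the node subtending (((sp56,sp23),((sp45,sp16),(sp27,sp32))),((sp8,sp65),(sp37,((sp4,(sp62,sp40),sp11),(sp25,(sp51,sp9))),sp7))).
That clade contains 17 terminal taxa: sp11, sp16, sp23, sp25, sp27, sp32, sp37, sp4, sp40, sp45, sp51, sp56, sp62, sp65, sp7, sp8, sp9.

17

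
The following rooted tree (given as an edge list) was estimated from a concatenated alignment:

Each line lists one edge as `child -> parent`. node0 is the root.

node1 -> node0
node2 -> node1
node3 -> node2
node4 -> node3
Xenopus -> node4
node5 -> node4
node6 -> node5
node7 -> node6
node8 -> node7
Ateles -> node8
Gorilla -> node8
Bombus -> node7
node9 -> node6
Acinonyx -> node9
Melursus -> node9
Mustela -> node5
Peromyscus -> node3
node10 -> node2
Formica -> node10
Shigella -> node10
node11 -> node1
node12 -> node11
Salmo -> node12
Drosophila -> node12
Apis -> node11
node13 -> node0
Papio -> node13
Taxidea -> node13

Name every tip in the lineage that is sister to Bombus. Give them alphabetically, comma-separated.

Ateles, Gorilla

Bombus attaches to the tree at the node subtending ((Ateles,Gorilla),Bombus).
The other lineage descending from that same node — the sister group — is (Ateles,Gorilla); its 2 tips in alphabetical order are the answer.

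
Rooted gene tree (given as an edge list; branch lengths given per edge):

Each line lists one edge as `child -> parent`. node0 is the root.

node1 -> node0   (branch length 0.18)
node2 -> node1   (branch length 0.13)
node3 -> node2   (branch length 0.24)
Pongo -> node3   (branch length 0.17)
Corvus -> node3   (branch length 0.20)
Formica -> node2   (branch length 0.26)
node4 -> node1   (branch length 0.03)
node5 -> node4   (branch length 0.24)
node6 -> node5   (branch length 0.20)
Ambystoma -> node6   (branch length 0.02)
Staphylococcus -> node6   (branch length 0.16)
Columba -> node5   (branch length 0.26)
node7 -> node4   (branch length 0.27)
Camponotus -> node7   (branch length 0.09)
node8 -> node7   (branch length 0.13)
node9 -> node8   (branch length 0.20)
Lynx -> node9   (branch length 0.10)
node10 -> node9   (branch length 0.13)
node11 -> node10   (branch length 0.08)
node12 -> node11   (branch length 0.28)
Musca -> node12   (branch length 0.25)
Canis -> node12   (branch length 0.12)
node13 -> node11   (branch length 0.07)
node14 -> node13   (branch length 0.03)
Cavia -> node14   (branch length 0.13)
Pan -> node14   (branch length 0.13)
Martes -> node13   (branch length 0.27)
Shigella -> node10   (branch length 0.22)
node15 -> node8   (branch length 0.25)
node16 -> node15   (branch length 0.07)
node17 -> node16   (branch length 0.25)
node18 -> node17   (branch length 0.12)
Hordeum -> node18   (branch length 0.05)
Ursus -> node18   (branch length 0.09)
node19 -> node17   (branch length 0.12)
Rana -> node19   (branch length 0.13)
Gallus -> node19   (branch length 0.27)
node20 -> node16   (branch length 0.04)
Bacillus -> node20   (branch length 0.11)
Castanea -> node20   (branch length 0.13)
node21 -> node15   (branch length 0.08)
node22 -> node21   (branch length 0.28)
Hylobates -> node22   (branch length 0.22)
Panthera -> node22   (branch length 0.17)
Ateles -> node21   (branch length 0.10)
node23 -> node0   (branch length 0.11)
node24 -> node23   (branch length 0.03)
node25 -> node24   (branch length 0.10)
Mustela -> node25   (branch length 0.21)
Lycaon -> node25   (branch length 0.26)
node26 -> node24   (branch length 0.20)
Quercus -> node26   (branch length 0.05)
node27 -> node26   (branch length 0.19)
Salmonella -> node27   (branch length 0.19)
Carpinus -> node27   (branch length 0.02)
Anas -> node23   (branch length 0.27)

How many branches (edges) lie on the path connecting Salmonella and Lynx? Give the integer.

The MRCA of Salmonella and Lynx is the root of the tree.
From Salmonella up to that node: 5 branches. From Lynx up to the same node: 6 branches. Total: 5 + 6 = 11.

11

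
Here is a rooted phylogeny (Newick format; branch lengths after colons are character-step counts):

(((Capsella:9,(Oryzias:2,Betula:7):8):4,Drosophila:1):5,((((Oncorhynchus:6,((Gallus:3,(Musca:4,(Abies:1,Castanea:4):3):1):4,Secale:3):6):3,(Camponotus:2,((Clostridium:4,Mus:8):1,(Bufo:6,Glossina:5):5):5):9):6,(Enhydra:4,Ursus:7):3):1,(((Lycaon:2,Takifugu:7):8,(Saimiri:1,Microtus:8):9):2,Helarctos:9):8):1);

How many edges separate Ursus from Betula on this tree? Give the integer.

8

The MRCA of Ursus and Betula is the root of the tree.
From Ursus up to that node: 4 branches. From Betula up to the same node: 4 branches. Total: 4 + 4 = 8.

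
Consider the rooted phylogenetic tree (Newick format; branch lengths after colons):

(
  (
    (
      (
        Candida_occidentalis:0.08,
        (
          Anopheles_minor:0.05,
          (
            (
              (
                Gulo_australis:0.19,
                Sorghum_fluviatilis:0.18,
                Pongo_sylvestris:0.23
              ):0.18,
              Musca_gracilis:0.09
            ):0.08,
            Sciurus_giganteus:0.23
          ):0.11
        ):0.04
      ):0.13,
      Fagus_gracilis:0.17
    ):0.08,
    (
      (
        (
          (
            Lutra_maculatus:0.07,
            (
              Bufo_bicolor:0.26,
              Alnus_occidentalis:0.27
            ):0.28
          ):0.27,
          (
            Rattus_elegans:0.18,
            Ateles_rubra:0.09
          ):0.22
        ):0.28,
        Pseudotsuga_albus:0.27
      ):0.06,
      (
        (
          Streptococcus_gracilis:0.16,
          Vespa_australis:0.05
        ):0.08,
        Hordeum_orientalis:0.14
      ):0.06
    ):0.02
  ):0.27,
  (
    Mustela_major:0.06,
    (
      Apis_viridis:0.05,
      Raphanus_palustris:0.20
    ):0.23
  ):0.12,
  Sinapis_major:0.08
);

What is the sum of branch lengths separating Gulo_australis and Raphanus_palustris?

1.63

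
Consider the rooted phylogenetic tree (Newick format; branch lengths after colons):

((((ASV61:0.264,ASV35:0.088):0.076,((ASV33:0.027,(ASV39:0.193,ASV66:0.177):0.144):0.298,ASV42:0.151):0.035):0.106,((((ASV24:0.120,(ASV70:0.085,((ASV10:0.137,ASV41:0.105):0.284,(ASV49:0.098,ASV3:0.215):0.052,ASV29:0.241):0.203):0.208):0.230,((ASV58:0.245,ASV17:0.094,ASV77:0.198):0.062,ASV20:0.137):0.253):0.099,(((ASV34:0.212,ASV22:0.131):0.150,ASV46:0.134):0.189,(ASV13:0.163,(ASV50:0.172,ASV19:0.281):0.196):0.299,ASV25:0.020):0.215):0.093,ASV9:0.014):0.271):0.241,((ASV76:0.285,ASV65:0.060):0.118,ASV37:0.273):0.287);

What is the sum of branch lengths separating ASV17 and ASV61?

1.318

The path runs ASV17 → … → MRCA → … → ASV61; the MRCA is the node subtending (((ASV61,ASV35),((ASV33,(ASV39,ASV66)),ASV42)),((((ASV24,(ASV70,((ASV10,ASV41),(ASV49,ASV3),ASV29))),((ASV58,ASV17,ASV77),ASV20)),(((ASV34,ASV22),ASV46),(ASV13,(ASV50,ASV19)),ASV25)),ASV9)).
Branch lengths along that path: 0.094 + 0.062 + 0.253 + 0.099 + 0.093 + 0.271 + 0.106 + 0.076 + 0.264 = 1.318.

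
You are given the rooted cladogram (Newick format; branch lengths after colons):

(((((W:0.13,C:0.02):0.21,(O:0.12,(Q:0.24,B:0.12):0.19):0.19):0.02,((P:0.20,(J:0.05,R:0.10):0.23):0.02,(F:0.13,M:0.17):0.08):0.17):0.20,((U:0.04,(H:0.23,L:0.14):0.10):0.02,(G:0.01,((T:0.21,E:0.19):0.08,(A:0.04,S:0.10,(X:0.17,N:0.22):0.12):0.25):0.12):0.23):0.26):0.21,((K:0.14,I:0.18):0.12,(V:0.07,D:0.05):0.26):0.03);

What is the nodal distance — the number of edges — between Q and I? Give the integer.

9

The MRCA of Q and I is the root of the tree.
From Q up to that node: 6 branches. From I up to the same node: 3 branches. Total: 6 + 3 = 9.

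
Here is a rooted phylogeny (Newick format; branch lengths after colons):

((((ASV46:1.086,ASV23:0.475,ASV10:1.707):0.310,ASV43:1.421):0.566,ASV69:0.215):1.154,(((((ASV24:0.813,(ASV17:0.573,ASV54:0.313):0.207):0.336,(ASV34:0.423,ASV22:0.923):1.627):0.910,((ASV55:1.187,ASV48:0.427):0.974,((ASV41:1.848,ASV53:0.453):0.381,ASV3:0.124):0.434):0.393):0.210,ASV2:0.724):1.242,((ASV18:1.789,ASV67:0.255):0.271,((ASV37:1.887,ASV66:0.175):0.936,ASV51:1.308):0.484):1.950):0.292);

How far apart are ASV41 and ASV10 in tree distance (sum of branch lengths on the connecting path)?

8.537

The path runs ASV41 → … → MRCA → … → ASV10; the MRCA is the root of the tree.
Branch lengths along that path: 1.848 + 0.381 + 0.434 + 0.393 + 0.210 + 1.242 + 0.292 + 1.154 + 0.566 + 0.310 + 1.707 = 8.537.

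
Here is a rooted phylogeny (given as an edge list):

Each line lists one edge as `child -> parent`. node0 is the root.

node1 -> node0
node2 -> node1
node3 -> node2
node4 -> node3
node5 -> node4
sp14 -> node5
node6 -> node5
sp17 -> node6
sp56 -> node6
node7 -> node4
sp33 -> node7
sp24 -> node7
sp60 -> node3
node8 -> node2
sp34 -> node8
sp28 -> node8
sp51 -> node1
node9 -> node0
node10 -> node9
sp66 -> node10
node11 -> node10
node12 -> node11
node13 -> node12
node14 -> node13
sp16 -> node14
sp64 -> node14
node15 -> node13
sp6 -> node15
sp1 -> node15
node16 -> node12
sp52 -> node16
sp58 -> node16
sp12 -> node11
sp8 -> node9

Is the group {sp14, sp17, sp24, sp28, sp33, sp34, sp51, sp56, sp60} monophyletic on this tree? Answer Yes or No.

Yes

The most recent common ancestor of these taxa subtends (((((sp14,(sp17,sp56)),(sp33,sp24)),sp60),(sp34,sp28)),sp51).
That clade has exactly 9 tips — every listed taxon and nothing else — so the group is monophyletic.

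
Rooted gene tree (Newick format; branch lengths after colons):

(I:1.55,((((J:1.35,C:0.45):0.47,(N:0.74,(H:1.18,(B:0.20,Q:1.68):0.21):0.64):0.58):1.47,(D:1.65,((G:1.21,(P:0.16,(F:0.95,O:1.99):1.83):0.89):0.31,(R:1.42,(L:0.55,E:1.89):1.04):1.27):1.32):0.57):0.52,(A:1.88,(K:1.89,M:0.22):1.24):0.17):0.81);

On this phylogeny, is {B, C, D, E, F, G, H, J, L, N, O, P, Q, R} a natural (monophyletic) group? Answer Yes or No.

Yes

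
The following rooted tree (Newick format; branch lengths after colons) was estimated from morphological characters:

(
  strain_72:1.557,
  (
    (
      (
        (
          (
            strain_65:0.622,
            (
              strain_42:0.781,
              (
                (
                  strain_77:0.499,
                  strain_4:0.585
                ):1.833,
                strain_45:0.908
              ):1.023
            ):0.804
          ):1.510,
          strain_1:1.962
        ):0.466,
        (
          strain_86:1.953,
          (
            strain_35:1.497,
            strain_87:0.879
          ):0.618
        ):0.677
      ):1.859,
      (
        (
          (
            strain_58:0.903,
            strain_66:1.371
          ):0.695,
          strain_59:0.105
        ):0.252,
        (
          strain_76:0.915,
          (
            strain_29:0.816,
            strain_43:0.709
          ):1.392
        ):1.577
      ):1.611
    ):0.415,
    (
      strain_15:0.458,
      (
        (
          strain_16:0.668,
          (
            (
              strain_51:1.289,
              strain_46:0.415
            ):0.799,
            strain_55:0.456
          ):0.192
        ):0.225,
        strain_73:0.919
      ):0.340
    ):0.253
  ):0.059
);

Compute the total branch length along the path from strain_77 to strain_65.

4.781

The path runs strain_77 → … → MRCA → … → strain_65; the MRCA is the node subtending (strain_65,(strain_42,((strain_77,strain_4),strain_45))).
Branch lengths along that path: 0.499 + 1.833 + 1.023 + 0.804 + 0.622 = 4.781.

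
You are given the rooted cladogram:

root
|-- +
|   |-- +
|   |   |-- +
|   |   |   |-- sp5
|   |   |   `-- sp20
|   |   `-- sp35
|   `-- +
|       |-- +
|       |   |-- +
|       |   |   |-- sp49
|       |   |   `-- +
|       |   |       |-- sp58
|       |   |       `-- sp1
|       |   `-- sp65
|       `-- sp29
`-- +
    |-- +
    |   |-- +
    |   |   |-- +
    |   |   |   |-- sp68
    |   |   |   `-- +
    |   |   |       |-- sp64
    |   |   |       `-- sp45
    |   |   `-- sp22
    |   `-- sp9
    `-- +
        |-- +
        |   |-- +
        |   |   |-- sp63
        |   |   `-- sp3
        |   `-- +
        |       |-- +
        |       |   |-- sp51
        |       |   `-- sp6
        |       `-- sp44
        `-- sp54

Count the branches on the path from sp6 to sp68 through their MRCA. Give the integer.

9

The MRCA of sp6 and sp68 is the node subtending ((((sp68,(sp64,sp45)),sp22),sp9),(((sp63,sp3),((sp51,sp6),sp44)),sp54)).
From sp6 up to that node: 5 branches. From sp68 up to the same node: 4 branches. Total: 5 + 4 = 9.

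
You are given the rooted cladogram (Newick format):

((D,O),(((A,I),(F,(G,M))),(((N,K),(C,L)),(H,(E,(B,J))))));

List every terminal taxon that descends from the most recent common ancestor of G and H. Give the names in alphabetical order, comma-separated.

Tracing G: it sits inside (G,M).
Tracing H: it sits inside (H,(E,(B,J))).
The smallest clade enclosing both is (((A,I),(F,(G,M))),(((N,K),(C,L)),(H,(E,(B,J))))); the answer is its 13 terminal taxa in alphabetical order.

A, B, C, E, F, G, H, I, J, K, L, M, N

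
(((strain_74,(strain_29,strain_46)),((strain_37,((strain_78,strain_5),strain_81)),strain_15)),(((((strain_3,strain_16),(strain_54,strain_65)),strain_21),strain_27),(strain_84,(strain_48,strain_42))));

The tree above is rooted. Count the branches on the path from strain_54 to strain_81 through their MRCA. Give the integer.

11

The MRCA of strain_54 and strain_81 is the root of the tree.
From strain_54 up to that node: 6 branches. From strain_81 up to the same node: 5 branches. Total: 6 + 5 = 11.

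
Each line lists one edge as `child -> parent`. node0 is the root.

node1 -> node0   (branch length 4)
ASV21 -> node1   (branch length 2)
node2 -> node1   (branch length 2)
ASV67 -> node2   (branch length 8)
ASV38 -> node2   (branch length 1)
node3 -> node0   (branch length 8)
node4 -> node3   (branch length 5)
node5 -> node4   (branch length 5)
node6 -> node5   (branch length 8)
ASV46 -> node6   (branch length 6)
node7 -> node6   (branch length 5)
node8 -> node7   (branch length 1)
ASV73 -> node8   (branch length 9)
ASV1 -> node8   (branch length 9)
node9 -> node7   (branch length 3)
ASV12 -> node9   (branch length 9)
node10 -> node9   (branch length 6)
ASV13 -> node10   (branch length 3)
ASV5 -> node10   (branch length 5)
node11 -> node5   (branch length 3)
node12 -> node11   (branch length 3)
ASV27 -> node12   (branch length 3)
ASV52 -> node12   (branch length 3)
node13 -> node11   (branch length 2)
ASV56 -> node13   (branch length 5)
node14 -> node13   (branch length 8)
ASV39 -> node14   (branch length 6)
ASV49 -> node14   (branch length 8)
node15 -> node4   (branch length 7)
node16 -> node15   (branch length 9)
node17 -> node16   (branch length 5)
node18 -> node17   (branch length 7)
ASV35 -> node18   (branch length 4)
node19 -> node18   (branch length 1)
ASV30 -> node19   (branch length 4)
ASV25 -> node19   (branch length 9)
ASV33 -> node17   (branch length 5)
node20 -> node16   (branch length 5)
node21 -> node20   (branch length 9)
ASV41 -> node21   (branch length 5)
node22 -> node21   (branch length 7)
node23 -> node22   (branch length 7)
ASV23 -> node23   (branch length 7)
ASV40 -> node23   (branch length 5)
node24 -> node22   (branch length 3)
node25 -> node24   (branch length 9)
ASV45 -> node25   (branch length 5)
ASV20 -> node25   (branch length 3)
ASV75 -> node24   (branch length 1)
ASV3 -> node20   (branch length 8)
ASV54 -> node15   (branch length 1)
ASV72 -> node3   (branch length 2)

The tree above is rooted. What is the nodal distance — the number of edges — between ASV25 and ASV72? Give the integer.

The MRCA of ASV25 and ASV72 is the node subtending ((((ASV46,((ASV73,ASV1),(ASV12,(ASV13,ASV5)))),((ASV27,ASV52),(ASV56,(ASV39,ASV49)))),((((ASV35,(ASV30,ASV25)),ASV33),((ASV41,((ASV23,ASV40),((ASV45,ASV20),ASV75))),ASV3)),ASV54)),ASV72).
From ASV25 up to that node: 7 branches. From ASV72 up to the same node: 1 branch. Total: 7 + 1 = 8.

8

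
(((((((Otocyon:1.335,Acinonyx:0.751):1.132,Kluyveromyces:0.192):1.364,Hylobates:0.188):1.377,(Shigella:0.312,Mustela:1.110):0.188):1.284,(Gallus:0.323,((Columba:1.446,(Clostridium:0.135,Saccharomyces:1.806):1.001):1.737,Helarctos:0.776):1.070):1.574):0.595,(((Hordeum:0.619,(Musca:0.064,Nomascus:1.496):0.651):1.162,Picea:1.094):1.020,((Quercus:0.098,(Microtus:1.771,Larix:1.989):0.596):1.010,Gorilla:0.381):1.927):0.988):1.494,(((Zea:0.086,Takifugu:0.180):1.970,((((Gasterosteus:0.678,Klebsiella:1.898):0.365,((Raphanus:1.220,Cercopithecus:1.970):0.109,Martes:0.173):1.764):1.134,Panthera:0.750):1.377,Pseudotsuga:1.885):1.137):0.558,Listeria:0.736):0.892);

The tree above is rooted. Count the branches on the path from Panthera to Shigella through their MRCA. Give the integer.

10

The MRCA of Panthera and Shigella is the root of the tree.
From Panthera up to that node: 5 branches. From Shigella up to the same node: 5 branches. Total: 5 + 5 = 10.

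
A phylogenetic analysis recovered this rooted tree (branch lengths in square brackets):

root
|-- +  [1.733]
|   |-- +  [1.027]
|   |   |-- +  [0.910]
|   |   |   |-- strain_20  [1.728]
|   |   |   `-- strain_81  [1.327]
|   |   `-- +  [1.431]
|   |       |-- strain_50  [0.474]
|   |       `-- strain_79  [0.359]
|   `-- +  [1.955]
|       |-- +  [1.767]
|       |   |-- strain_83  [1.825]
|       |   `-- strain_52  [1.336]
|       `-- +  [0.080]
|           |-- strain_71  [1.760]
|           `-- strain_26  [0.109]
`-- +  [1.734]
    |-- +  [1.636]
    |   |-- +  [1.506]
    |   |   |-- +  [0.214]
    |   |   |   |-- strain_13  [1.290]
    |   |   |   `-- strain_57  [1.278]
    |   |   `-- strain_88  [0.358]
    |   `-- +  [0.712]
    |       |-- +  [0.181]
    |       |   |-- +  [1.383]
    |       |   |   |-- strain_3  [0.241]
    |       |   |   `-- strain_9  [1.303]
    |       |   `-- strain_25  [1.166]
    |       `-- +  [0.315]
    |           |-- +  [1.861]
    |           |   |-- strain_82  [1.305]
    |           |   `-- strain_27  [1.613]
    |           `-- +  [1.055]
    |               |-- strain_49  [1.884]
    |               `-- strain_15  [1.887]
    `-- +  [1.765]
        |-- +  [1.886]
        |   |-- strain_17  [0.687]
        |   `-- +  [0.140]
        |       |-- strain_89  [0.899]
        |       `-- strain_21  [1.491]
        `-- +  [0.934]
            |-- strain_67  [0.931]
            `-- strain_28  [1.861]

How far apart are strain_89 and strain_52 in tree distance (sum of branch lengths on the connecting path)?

13.215

The path runs strain_89 → … → MRCA → … → strain_52; the MRCA is the root of the tree.
Branch lengths along that path: 0.899 + 0.140 + 1.886 + 1.765 + 1.734 + 1.733 + 1.955 + 1.767 + 1.336 = 13.215.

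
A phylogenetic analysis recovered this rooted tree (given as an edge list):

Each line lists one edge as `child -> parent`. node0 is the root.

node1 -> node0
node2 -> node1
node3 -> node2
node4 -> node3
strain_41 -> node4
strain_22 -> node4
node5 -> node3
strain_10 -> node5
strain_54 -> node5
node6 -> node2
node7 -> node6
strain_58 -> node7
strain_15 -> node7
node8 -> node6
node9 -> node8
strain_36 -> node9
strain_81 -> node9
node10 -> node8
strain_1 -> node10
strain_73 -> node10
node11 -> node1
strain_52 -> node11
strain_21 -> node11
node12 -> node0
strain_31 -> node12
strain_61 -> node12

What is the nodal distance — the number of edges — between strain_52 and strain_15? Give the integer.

The MRCA of strain_52 and strain_15 is the node subtending ((((strain_41,strain_22),(strain_10,strain_54)),((strain_58,strain_15),((strain_36,strain_81),(strain_1,strain_73)))),(strain_52,strain_21)).
From strain_52 up to that node: 2 branches. From strain_15 up to the same node: 4 branches. Total: 2 + 4 = 6.

6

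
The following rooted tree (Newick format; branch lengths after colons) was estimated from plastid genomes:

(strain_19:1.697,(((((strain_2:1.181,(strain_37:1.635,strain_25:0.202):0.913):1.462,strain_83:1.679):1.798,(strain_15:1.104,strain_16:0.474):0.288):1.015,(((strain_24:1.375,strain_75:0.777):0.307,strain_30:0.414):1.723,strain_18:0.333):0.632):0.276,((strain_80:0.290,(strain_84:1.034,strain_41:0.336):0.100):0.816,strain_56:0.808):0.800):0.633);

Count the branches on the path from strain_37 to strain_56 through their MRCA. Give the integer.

8

The MRCA of strain_37 and strain_56 is the node subtending (((((strain_2,(strain_37,strain_25)),strain_83),(strain_15,strain_16)),(((strain_24,strain_75),strain_30),strain_18)),((strain_80,(strain_84,strain_41)),strain_56)).
From strain_37 up to that node: 6 branches. From strain_56 up to the same node: 2 branches. Total: 6 + 2 = 8.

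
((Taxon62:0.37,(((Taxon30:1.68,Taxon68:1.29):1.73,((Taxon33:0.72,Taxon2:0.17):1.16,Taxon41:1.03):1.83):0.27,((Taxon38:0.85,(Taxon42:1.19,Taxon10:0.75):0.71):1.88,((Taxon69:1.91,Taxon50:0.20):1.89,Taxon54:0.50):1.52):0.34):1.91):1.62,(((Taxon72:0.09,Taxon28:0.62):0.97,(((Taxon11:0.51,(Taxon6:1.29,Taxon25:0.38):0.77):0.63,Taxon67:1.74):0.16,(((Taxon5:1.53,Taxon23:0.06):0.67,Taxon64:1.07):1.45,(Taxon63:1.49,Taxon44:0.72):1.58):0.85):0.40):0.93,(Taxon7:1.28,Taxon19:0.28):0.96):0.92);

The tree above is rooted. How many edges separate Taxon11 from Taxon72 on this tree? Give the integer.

The MRCA of Taxon11 and Taxon72 is the node subtending ((Taxon72,Taxon28),(((Taxon11,(Taxon6,Taxon25)),Taxon67),(((Taxon5,Taxon23),Taxon64),(Taxon63,Taxon44)))).
From Taxon11 up to that node: 4 branches. From Taxon72 up to the same node: 2 branches. Total: 4 + 2 = 6.

6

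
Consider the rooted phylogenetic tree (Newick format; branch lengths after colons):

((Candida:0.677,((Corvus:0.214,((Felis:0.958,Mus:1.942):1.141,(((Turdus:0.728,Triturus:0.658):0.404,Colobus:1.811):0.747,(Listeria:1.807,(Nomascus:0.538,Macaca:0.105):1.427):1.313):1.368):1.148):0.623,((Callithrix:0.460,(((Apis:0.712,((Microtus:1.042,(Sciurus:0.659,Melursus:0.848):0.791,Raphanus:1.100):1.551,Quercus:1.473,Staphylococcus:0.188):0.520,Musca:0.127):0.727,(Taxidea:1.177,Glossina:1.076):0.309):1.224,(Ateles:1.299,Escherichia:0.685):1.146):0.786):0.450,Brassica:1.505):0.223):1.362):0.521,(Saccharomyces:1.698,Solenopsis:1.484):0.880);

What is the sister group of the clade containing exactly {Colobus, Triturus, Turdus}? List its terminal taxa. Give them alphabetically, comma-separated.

The clade containing exactly {Colobus, Triturus, Turdus} attaches to the tree at the node subtending (((Turdus,Triturus),Colobus),(Listeria,(Nomascus,Macaca))).
The other lineage descending from that same node — the sister group — is (Listeria,(Nomascus,Macaca)); its 3 tips in alphabetical order are the answer.

Listeria, Macaca, Nomascus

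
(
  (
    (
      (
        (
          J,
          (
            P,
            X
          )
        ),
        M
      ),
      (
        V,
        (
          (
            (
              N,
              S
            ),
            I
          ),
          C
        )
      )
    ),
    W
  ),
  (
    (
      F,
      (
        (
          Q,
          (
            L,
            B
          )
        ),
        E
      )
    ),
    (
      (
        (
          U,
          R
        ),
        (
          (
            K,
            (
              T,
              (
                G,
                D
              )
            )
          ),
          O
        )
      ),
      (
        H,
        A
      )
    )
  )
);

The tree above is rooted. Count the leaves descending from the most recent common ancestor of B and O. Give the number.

14

The MRCA of B and O is the node subtending ((F,((Q,(L,B)),E)),(((U,R),((K,(T,(G,D))),O)),(H,A))).
That clade contains 14 terminal taxa: A, B, D, E, F, G, H, K, L, O, Q, R, T, U.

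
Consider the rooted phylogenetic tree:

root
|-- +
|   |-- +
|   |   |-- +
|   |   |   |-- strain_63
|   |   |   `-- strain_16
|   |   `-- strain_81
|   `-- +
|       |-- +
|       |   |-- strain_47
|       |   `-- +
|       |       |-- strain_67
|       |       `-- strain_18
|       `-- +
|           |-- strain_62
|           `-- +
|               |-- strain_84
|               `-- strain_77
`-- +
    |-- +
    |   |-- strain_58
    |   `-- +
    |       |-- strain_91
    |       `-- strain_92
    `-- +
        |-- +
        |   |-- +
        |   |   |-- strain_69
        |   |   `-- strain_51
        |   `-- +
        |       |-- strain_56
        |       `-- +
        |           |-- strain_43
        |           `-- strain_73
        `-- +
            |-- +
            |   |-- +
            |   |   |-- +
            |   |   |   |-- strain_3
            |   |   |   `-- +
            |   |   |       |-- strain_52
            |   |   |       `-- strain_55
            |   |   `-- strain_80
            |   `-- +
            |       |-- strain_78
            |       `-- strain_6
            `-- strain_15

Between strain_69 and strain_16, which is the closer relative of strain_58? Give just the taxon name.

strain_69

The MRCA of strain_58 and strain_69 subtends ((strain_58,(strain_91,strain_92)),(((strain_69,strain_51),(strain_56,(strain_43,strain_73))),((((strain_3,(strain_52,strain_55)),strain_80),(strain_78,strain_6)),strain_15))) (15 taxa).
The MRCA of strain_58 and strain_16 is the root, subtending the entire tree (24 taxa).
The first is nested inside the second, so strain_58 shares a more recent common ancestor with strain_69.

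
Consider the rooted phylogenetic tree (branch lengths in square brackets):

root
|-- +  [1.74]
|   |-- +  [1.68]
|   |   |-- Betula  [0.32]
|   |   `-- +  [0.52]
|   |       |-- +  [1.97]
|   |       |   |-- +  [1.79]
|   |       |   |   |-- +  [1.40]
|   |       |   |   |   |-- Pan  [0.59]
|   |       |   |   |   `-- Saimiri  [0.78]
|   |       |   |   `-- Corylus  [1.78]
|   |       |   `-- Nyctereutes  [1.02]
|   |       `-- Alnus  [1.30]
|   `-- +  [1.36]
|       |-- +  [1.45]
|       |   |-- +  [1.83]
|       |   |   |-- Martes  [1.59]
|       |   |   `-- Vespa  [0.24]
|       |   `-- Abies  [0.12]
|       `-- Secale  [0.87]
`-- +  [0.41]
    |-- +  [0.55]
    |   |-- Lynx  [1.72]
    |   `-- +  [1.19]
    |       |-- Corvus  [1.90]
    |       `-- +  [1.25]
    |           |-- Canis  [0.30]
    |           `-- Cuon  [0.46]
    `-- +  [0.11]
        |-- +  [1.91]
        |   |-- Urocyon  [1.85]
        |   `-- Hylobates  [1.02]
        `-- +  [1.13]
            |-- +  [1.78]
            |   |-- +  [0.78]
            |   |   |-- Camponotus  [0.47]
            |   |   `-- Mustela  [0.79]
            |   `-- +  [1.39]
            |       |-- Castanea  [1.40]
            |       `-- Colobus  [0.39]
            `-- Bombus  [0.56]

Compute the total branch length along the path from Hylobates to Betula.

7.19

The path runs Hylobates → … → MRCA → … → Betula; the MRCA is the root of the tree.
Branch lengths along that path: 1.02 + 1.91 + 0.11 + 0.41 + 1.74 + 1.68 + 0.32 = 7.19.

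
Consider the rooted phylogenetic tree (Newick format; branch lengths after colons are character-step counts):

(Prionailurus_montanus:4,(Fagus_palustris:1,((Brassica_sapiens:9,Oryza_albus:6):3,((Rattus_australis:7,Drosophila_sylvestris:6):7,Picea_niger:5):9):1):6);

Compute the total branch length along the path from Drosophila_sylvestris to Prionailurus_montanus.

33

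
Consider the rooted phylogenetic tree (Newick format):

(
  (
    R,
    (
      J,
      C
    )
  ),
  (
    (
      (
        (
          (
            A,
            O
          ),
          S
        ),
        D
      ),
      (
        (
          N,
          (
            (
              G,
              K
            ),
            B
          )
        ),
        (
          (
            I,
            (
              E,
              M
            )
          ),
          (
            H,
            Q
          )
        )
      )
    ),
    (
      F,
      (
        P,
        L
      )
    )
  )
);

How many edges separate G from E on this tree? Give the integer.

8

The MRCA of G and E is the node subtending ((N,((G,K),B)),((I,(E,M)),(H,Q))).
From G up to that node: 4 branches. From E up to the same node: 4 branches. Total: 4 + 4 = 8.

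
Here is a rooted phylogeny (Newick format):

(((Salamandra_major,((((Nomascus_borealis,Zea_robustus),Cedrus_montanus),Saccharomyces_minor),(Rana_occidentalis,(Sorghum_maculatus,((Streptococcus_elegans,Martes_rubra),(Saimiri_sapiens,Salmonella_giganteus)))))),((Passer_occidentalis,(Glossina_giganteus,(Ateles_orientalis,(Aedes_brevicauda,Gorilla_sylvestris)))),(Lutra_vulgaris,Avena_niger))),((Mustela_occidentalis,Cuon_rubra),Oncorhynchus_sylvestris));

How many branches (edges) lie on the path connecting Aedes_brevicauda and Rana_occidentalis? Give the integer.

10

The MRCA of Aedes_brevicauda and Rana_occidentalis is the node subtending ((Salamandra_major,((((Nomascus_borealis,Zea_robustus),Cedrus_montanus),Saccharomyces_minor),(Rana_occidentalis,(Sorghum_maculatus,((Streptococcus_elegans,Martes_rubra),(Saimiri_sapiens,Salmonella_giganteus)))))),((Passer_occidentalis,(Glossina_giganteus,(Ateles_orientalis,(Aedes_brevicauda,Gorilla_sylvestris)))),(Lutra_vulgaris,Avena_niger))).
From Aedes_brevicauda up to that node: 6 branches. From Rana_occidentalis up to the same node: 4 branches. Total: 6 + 4 = 10.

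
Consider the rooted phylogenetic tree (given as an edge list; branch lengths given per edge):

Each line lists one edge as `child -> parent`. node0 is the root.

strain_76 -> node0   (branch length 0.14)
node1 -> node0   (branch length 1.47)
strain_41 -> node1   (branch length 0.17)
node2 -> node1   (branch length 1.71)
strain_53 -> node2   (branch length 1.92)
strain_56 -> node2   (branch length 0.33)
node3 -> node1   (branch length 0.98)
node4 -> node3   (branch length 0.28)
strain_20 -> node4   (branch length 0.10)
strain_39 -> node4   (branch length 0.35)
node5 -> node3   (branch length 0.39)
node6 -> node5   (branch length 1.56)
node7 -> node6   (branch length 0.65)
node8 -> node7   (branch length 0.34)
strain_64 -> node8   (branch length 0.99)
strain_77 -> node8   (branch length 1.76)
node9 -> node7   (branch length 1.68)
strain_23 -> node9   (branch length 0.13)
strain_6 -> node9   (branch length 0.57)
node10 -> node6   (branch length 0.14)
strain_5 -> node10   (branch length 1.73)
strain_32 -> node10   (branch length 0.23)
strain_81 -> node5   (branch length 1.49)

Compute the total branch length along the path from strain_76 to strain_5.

6.41

The path runs strain_76 → … → MRCA → … → strain_5; the MRCA is the root of the tree.
Branch lengths along that path: 0.14 + 1.47 + 0.98 + 0.39 + 1.56 + 0.14 + 1.73 = 6.41.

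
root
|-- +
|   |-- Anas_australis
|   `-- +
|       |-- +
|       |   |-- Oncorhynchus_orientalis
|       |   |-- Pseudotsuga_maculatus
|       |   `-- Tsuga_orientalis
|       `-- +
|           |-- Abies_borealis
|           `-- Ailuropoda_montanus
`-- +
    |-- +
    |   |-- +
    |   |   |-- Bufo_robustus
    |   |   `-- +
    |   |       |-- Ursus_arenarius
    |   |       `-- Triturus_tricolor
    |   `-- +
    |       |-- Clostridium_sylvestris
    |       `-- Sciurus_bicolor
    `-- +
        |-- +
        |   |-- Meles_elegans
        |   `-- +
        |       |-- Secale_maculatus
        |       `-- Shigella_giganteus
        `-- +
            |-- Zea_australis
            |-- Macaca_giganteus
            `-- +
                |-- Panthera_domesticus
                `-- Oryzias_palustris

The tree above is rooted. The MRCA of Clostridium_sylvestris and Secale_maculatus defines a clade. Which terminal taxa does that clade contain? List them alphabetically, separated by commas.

Tracing Clostridium_sylvestris: it sits inside (Clostridium_sylvestris,Sciurus_bicolor).
Tracing Secale_maculatus: it sits inside (Secale_maculatus,Shigella_giganteus).
The smallest clade enclosing both is (((Bufo_robustus,(Ursus_arenarius,Triturus_tricolor)),(Clostridium_sylvestris,Sciurus_bicolor)),((Meles_elegans,(Secale_maculatus,Shigella_giganteus)),(Zea_australis,Macaca_giganteus,(Panthera_domesticus,Oryzias_palustris)))); the answer is its 12 terminal taxa in alphabetical order.

Bufo_robustus, Clostridium_sylvestris, Macaca_giganteus, Meles_elegans, Oryzias_palustris, Panthera_domesticus, Sciurus_bicolor, Secale_maculatus, Shigella_giganteus, Triturus_tricolor, Ursus_arenarius, Zea_australis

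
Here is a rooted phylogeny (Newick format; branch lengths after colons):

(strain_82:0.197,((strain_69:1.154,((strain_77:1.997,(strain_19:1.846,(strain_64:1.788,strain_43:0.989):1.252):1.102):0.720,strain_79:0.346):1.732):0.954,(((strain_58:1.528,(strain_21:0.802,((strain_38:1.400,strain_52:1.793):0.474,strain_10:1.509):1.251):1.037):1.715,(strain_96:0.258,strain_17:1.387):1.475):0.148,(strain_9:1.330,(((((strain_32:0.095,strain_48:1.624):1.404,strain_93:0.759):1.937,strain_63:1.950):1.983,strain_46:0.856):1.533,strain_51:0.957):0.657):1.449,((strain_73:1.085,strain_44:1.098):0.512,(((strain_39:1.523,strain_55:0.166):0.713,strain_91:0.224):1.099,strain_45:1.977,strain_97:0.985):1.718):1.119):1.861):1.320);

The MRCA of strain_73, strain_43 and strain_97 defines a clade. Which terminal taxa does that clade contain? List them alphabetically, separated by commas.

strain_10, strain_17, strain_19, strain_21, strain_32, strain_38, strain_39, strain_43, strain_44, strain_45, strain_46, strain_48, strain_51, strain_52, strain_55, strain_58, strain_63, strain_64, strain_69, strain_73, strain_77, strain_79, strain_9, strain_91, strain_93, strain_96, strain_97

Tracing strain_73: it sits inside (strain_73,strain_44).
Tracing strain_43: it sits inside (strain_64,strain_43).
Tracing strain_97: it sits inside (((strain_39,strain_55),strain_91),strain_45,strain_97).
The smallest clade enclosing all 3 is ((strain_69,((strain_77,(strain_19,(strain_64,strain_43))),strain_79)),(((strain_58,(strain_21,((strain_38,strain_52),strain_10))),(strain_96,strain_17)),(strain_9,(((((strain_32,strain_48),strain_93),strain_63),strain_46),strain_51)),((strain_73,strain_44),(((strain_39,strain_55),strain_91),strain_45,strain_97)))); the answer is its 27 terminal taxa in alphabetical order.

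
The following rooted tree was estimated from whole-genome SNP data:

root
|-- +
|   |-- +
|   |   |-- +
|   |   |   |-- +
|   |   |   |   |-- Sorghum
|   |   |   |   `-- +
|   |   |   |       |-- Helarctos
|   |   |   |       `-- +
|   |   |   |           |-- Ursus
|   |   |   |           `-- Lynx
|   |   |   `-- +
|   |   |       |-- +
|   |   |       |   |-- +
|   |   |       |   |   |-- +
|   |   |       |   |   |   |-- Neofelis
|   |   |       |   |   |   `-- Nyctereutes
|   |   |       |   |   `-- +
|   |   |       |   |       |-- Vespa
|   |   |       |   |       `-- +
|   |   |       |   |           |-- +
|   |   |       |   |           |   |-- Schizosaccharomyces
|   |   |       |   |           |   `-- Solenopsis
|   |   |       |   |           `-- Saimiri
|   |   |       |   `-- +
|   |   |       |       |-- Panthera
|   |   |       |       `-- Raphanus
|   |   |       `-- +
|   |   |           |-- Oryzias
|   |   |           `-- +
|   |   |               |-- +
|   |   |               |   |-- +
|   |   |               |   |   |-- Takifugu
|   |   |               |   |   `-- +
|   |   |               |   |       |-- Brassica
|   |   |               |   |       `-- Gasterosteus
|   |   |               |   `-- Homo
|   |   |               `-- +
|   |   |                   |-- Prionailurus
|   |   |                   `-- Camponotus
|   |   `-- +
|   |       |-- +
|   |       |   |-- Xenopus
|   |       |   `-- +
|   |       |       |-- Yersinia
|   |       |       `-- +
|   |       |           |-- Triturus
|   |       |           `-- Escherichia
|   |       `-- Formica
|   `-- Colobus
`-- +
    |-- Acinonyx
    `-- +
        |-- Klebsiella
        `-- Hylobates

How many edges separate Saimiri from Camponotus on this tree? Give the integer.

The MRCA of Saimiri and Camponotus is the node subtending ((((Neofelis,Nyctereutes),(Vespa,((Schizosaccharomyces,Solenopsis),Saimiri))),(Panthera,Raphanus)),(Oryzias,(((Takifugu,(Brassica,Gasterosteus)),Homo),(Prionailurus,Camponotus)))).
From Saimiri up to that node: 5 branches. From Camponotus up to the same node: 4 branches. Total: 5 + 4 = 9.

9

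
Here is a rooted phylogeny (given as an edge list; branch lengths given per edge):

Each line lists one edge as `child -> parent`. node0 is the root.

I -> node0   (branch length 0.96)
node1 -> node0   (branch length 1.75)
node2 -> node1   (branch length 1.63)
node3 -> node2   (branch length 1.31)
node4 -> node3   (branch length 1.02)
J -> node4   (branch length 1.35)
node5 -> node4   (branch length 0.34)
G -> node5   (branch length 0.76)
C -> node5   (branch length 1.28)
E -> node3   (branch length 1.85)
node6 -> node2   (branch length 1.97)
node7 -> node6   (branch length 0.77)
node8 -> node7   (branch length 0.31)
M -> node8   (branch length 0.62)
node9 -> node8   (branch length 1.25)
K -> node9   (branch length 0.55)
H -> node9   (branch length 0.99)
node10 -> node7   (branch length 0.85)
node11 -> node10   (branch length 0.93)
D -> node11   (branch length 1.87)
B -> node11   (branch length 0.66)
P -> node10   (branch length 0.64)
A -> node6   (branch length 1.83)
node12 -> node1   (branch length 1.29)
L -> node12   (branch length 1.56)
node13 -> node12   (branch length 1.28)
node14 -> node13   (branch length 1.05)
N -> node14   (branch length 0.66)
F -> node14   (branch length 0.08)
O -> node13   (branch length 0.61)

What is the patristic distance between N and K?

10.76

The path runs N → … → MRCA → … → K; the MRCA is the node subtending ((((J,(G,C)),E),(((M,(K,H)),((D,B),P)),A)),(L,((N,F),O))).
Branch lengths along that path: 0.66 + 1.05 + 1.28 + 1.29 + 1.63 + 1.97 + 0.77 + 0.31 + 1.25 + 0.55 = 10.76.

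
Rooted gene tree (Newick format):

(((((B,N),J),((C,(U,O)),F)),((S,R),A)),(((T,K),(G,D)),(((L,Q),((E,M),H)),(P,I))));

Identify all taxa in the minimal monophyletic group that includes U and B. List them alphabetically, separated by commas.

B, C, F, J, N, O, U

Tracing U: it sits inside (U,O).
Tracing B: it sits inside (B,N).
The smallest clade enclosing both is (((B,N),J),((C,(U,O)),F)); the answer is its 7 terminal taxa in alphabetical order.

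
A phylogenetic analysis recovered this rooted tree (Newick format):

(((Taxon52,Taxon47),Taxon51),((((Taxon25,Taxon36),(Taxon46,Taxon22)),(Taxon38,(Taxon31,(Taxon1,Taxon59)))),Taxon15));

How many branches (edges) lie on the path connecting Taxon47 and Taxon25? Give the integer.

8

The MRCA of Taxon47 and Taxon25 is the root of the tree.
From Taxon47 up to that node: 3 branches. From Taxon25 up to the same node: 5 branches. Total: 3 + 5 = 8.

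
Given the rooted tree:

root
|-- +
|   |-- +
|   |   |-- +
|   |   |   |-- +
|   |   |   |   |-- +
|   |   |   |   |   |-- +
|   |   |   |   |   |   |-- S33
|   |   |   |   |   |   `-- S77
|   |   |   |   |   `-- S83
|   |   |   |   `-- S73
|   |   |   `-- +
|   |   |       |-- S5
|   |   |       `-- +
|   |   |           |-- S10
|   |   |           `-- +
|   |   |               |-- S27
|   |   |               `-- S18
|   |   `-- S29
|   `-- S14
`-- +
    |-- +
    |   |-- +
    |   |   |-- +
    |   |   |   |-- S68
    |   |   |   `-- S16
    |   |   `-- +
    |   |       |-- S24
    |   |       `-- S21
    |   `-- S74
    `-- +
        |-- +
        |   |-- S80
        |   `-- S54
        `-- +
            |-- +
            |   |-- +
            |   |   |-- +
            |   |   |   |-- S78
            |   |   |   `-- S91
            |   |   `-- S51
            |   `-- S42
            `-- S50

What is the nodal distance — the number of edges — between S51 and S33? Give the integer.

13

The MRCA of S51 and S33 is the root of the tree.
From S51 up to that node: 6 branches. From S33 up to the same node: 7 branches. Total: 6 + 7 = 13.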